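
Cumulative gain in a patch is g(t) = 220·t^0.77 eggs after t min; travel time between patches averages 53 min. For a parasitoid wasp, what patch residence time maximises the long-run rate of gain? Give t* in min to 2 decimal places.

177.43 min

Maximise g(t)/(T+t): set derivative to zero → g'(t)(T+t) = g(t).
g'(t) = 0.77·220·t^-0.23. Setting 0.77·220·t^-0.23 = 220·t^0.77/(53+t) gives 0.77(53+t) = t, so 0.23·t = 0.77×53.
t* = 0.77×53/0.23 = 177.4 min.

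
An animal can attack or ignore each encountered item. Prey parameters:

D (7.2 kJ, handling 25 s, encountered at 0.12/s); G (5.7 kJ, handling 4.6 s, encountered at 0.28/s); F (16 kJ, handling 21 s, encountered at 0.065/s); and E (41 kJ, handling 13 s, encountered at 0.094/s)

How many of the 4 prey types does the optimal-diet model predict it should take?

1

E/h in descending order: E 3.15, G 1.24, F 0.762, D 0.288 kJ/s. The optimal diet is the largest prefix of this list for which every included type satisfies E_i/h_i > R on the types above it.
Rate on top 1: 1.734. G: 1.24 < 1.734 → exclude; stop.
Optimal diet: E — 1 of 4 types.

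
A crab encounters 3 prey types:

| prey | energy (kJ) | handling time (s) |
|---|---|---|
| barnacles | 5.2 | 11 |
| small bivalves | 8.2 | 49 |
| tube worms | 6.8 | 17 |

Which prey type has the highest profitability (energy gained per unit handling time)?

barnacles

In descending order of E/h:
barnacles: 5.2/11 = 0.473 kJ/s
tube worms: 6.8/17 = 0.4 kJ/s
small bivalves: 8.2/49 = 0.167 kJ/s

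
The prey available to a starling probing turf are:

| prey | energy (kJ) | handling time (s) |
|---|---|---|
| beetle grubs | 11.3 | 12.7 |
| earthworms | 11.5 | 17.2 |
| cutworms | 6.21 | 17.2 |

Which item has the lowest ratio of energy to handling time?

cutworms

Profitability E/h (kJ/s): beetle grubs = 11.3/12.7 = 0.89, earthworms = 11.5/17.2 = 0.669, cutworms = 6.21/17.2 = 0.361.
Ranked: beetle grubs > earthworms > cutworms.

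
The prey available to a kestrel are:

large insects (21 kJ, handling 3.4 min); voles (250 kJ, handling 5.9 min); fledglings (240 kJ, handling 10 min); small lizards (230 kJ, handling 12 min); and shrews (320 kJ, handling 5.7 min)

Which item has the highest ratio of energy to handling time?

shrews

Profitability E/h (kJ/min): large insects = 21/3.4 = 6.18, voles = 250/5.9 = 42.4, fledglings = 240/10 = 24, small lizards = 230/12 = 19.2, shrews = 320/5.7 = 56.1.
Ranked: shrews > voles > fledglings > small lizards > large insects.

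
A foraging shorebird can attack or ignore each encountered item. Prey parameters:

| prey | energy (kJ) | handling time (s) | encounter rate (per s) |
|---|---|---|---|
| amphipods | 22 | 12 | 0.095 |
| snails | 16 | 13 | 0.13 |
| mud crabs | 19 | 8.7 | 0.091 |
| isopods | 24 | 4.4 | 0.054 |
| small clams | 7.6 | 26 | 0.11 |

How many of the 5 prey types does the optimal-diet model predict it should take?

Rank by E/h (kJ/s): isopods 5.45, mud crabs 2.18, amphipods 1.83, snails 1.23, small clams 0.292. Include each in turn until the next type's E/h falls below the running intake rate.
Rate on top 1: 1.047. mud crabs: 2.18 > 1.047 → include.
Rate on top 2: 1.491. amphipods: 1.83 > 1.491 → include.
Rate on top 3: 1.614. snails: 1.23 < 1.614 → exclude; stop.
Optimal diet: isopods, mud crabs, amphipods — 3 of 5 types.

3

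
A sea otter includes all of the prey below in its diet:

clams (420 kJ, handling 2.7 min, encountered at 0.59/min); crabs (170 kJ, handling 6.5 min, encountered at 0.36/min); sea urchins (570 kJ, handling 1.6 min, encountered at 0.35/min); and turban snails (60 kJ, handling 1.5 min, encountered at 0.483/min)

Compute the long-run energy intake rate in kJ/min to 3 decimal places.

R = Σλ_iE_i / (1 + Σλ_ih_i)
Numerator: 0.59×420 + 0.36×170 + 0.35×570 + 0.483×60 = 537.5
Denominator: 1 + 0.59×2.7 + 0.36×6.5 + 0.35×1.6 + 0.483×1.5 = 6.217
R = 537.5/6.217 = 86.45 kJ/min

86.446 kJ/min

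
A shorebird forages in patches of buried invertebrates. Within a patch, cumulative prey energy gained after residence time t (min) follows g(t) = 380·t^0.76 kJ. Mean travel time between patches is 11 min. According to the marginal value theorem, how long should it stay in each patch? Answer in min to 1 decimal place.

34.8 min

By the marginal value theorem, leave when the instantaneous gain rate g'(t) equals the habitat-wide average g(t)/(T + t).
g'(t) = 0.76·380·t^-0.24. Setting 0.76·380·t^-0.24 = 380·t^0.76/(11+t) gives 0.76(11+t) = t, so 0.24·t = 0.76×11.
t* = 0.76×11/0.24 = 34.83 min.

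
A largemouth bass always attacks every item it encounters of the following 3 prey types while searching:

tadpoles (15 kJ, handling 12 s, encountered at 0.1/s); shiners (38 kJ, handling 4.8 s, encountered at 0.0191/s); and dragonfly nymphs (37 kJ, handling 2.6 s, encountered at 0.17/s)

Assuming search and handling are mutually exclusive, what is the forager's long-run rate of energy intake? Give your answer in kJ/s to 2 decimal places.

Energy encountered per unit search time: 0.1×15 + 0.0191×38 + 0.17×37 = 8.516 kJ/s.
Handling time per unit search time: 0.1×12 + 0.0191×4.8 + 0.17×2.6 = 1.734.
Rate = 8.516/(1 + 1.734) = 3.115 kJ/s.

3.12 kJ/s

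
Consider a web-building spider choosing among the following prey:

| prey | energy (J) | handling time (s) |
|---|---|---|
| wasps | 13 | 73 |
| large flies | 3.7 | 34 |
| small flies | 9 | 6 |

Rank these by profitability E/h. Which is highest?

small flies

Profitability E/h (J/s): wasps = 13/73 = 0.178, large flies = 3.7/34 = 0.109, small flies = 9/6 = 1.5.
Ranked: small flies > wasps > large flies.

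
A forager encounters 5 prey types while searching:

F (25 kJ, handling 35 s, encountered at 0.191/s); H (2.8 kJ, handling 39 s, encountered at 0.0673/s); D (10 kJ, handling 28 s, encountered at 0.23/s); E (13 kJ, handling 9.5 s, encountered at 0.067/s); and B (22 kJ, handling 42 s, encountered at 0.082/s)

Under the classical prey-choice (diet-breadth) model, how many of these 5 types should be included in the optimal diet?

2

E/h in descending order: E 1.37, F 0.714, B 0.524, D 0.357, H 0.0718 kJ/s. The optimal diet is the largest prefix of this list for which every included type satisfies E_i/h_i > R on the types above it.
Rate on top 1: 0.5322. F: 0.714 > 0.5322 → include.
Rate on top 2: 0.6785. B: 0.524 < 0.6785 → exclude; stop.
Optimal diet: E, F — 2 of 5 types.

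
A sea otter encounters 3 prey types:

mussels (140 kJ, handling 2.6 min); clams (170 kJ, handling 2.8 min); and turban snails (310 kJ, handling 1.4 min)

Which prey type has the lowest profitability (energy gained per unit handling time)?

In descending order of E/h:
turban snails: 310/1.4 = 221 kJ/min
clams: 170/2.8 = 60.7 kJ/min
mussels: 140/2.6 = 53.8 kJ/min

mussels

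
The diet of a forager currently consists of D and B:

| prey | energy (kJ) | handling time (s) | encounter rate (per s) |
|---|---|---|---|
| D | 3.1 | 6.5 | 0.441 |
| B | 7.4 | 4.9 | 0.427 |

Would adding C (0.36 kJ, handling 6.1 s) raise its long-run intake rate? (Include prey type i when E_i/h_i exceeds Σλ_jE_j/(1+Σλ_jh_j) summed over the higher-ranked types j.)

No

Intake rate on the current diet: R = (0.441×3.1 + 0.427×7.4) / (1 + 0.441×6.5 + 0.427×4.9) = 4.527/5.959 = 0.7597 kJ/s.
C: E/h = 0.36/6.1 = 0.05902 kJ/s.
Since 0.05902 < R, time spent handling C is better spent searching.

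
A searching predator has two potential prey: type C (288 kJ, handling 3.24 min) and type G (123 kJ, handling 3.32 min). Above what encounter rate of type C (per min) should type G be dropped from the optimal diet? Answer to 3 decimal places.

The zero-one rule: include type G iff E₂/h₂ > λE₁/(1+λh₁). Equality gives the switch point.
λE₁h₂ = E₂ + λE₂h₁ ⇒ λ = E₂/(E₁h₂ − E₂h₁) = 123/(956.2 − 398.5) = 0.2206 per min.

0.221 per min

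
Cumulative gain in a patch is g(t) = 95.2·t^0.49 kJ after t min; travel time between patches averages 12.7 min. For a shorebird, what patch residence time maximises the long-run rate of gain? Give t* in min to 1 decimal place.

12.2 min

Optimal t* satisfies g'(t*) = g(t*)/(T + t*).
g'(t) = 0.49·95.2·t^-0.51. Setting 0.49·95.2·t^-0.51 = 95.2·t^0.49/(12.7+t) gives 0.49(12.7+t) = t, so 0.51·t = 0.49×12.7.
t* = 0.49×12.7/0.51 = 12.2 min.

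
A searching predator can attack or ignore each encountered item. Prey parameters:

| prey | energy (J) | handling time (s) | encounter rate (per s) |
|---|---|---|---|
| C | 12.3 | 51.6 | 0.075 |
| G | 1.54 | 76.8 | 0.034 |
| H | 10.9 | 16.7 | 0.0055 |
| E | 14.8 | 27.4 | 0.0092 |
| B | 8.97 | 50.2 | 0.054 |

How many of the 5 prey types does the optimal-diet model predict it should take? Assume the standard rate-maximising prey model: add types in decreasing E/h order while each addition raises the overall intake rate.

E/h in descending order: H 0.653, E 0.54, C 0.238, B 0.179, G 0.0201 J/s. The optimal diet is the largest prefix of this list for which every included type satisfies E_i/h_i > R on the types above it.
Rate on top 1: 0.05491. E: 0.54 > 0.05491 → include.
Rate on top 2: 0.1459. C: 0.238 > 0.1459 → include.
Rate on top 3: 0.2145. B: 0.179 < 0.2145 → exclude; stop.
Optimal diet: H, E, C — 3 of 5 types.

3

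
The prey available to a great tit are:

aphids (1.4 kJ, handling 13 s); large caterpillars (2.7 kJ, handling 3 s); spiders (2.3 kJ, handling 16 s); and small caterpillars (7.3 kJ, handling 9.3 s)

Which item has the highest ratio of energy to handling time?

large caterpillars

Profitability E/h (kJ/s): aphids = 1.4/13 = 0.108, large caterpillars = 2.7/3 = 0.9, spiders = 2.3/16 = 0.144, small caterpillars = 7.3/9.3 = 0.785.
Ranked: large caterpillars > small caterpillars > spiders > aphids.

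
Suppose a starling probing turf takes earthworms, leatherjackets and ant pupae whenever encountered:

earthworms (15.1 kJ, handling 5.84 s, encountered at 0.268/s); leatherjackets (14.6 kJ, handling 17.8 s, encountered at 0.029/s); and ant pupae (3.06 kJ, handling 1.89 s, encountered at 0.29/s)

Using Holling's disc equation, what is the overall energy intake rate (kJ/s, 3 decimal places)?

1.476 kJ/s

R = (0.268×15.1 + 0.029×14.6 + 0.29×3.06) / (1 + 0.268×5.84 + 0.029×17.8 + 0.29×1.89) = 5.358/3.629 = 1.476 kJ/s.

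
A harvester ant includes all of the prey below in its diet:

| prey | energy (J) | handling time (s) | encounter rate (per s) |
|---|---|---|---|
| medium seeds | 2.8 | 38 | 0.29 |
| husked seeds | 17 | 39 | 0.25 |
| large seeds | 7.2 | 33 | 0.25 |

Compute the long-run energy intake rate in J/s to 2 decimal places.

R = (0.29×2.8 + 0.25×17 + 0.25×7.2) / (1 + 0.29×38 + 0.25×39 + 0.25×33) = 6.862/30.02 = 0.2286 J/s.

0.23 J/s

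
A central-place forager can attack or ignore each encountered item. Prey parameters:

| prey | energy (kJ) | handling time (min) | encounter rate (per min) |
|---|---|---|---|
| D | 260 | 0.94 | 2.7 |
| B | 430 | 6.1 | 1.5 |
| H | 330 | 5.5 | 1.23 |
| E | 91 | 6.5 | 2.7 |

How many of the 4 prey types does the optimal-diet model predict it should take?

E/h in descending order: D 277, B 70.5, H 60, E 14 kJ/min. The optimal diet is the largest prefix of this list for which every included type satisfies E_i/h_i > R on the types above it.
Rate on top 1: 198.4. B: 70.5 < 198.4 → exclude; stop.
Optimal diet: D — 1 of 4 types.

1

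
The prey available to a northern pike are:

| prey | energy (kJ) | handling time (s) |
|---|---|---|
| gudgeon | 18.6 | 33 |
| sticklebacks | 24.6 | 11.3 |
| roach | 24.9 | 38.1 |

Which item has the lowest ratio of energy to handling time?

In descending order of E/h:
sticklebacks: 24.6/11.3 = 2.18 kJ/s
roach: 24.9/38.1 = 0.654 kJ/s
gudgeon: 18.6/33 = 0.564 kJ/s

gudgeon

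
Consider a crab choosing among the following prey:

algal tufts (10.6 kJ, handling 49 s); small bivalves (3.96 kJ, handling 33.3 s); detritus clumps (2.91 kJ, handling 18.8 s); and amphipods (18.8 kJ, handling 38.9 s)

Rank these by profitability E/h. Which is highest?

Profitability E/h (kJ/s): algal tufts = 10.6/49 = 0.216, small bivalves = 3.96/33.3 = 0.119, detritus clumps = 2.91/18.8 = 0.155, amphipods = 18.8/38.9 = 0.483.
Ranked: amphipods > algal tufts > detritus clumps > small bivalves.

amphipods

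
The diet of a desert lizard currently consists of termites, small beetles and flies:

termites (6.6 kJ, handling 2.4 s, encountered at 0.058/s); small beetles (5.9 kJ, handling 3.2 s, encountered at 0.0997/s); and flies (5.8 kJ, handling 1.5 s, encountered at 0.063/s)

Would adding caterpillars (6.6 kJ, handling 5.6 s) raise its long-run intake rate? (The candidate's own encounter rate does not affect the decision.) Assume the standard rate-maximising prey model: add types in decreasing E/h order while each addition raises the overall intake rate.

Yes

Intake rate on the current diet: R = (0.058×6.6 + 0.0997×5.9 + 0.063×5.8) / (1 + 0.058×2.4 + 0.0997×3.2 + 0.063×1.5) = 1.336/1.553 = 0.8607 kJ/s.
caterpillars: E/h = 6.6/5.6 = 1.179 kJ/s.
1.179 > 0.8607, so adding caterpillars raises the average — include it.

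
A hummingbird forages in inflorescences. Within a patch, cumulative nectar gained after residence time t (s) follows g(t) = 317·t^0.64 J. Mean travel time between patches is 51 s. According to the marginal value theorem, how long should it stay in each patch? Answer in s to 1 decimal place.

90.7 s

Maximise g(t)/(T+t): set derivative to zero → g'(t)(T+t) = g(t).
g'(t) = 0.64·317·t^-0.36. Setting 0.64·317·t^-0.36 = 317·t^0.64/(51+t) gives 0.64(51+t) = t, so 0.36·t = 0.64×51.
t* = 0.64×51/0.36 = 90.67 s.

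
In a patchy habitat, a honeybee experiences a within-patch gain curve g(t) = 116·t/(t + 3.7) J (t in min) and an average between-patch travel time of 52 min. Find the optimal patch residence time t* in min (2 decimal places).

13.87 min

Optimal t* satisfies g'(t*) = g(t*)/(T + t*).
g'(t) = 116·3.7/(t + 3.7)². Setting 116·3.7/(t+3.7)² = 116t/[(t+3.7)(52+t)] gives 3.7(52+t) = t(t+3.7), so t² = 3.7×52 = 192.4.
t* = √192.4 = 13.87 min.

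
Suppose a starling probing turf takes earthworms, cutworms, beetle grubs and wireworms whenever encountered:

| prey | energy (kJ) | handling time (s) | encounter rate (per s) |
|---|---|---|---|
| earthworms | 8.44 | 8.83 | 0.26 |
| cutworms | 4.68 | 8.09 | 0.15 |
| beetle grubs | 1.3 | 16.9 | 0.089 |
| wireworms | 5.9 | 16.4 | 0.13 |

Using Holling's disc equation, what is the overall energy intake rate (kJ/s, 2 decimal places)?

R = Σλ_iE_i / (1 + Σλ_ih_i)
Numerator: 0.26×8.44 + 0.15×4.68 + 0.089×1.3 + 0.13×5.9 = 3.779
Denominator: 1 + 0.26×8.83 + 0.15×8.09 + 0.089×16.9 + 0.13×16.4 = 8.145
R = 3.779/8.145 = 0.464 kJ/s

0.46 kJ/s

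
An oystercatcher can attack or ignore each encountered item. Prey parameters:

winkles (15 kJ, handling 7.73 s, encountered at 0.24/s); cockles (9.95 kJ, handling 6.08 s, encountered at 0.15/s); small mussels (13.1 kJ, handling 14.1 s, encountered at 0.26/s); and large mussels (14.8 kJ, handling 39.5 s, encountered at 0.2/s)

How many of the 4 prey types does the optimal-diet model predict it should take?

Profitabilities (E/h, kJ/s): winkles 1.94, cockles 1.64, small mussels 0.929, large mussels 0.375. Add prey in this order while the next type's profitability exceeds the intake rate on those already taken.
Rate on top 1: 1.261. cockles: 1.64 > 1.261 → include.
Rate on top 2: 1.352. small mussels: 0.929 < 1.352 → exclude; stop.
Optimal diet: winkles, cockles — 2 of 4 types.

2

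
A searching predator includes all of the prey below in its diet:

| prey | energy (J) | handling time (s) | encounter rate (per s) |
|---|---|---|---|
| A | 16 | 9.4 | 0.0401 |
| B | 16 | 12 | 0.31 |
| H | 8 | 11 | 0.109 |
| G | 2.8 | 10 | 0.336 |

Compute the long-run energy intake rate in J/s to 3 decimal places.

R = Σλ_iE_i / (1 + Σλ_ih_i)
Numerator: 0.0401×16 + 0.31×16 + 0.109×8 + 0.336×2.8 = 7.414
Denominator: 1 + 0.0401×9.4 + 0.31×12 + 0.109×11 + 0.336×10 = 9.656
R = 7.414/9.656 = 0.7679 J/s

0.768 J/s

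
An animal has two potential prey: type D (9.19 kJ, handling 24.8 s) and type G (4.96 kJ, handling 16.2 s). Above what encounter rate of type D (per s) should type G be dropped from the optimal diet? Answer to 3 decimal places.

The zero-one rule: include type G iff E₂/h₂ > λE₁/(1+λh₁). Equality gives the switch point.
λE₁h₂ = E₂ + λE₂h₁ ⇒ λ = E₂/(E₁h₂ − E₂h₁) = 4.96/(148.9 − 123) = 0.1917 per s.

0.192 per s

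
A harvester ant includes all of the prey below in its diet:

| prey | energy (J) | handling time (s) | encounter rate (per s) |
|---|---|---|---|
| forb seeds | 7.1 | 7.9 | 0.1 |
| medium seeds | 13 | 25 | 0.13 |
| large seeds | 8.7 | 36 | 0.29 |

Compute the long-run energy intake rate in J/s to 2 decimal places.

0.32 J/s

R = Σλ_iE_i / (1 + Σλ_ih_i)
Numerator: 0.1×7.1 + 0.13×13 + 0.29×8.7 = 4.923
Denominator: 1 + 0.1×7.9 + 0.13×25 + 0.29×36 = 15.48
R = 4.923/15.48 = 0.318 J/s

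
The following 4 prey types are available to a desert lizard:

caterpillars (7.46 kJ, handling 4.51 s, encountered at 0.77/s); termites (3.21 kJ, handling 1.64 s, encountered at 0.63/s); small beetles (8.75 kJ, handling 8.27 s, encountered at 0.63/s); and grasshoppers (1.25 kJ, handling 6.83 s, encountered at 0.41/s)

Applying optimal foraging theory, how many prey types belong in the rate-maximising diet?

Rank by E/h (kJ/s): termites 1.96, caterpillars 1.65, small beetles 1.06, grasshoppers 0.183. Include each in turn until the next type's E/h falls below the running intake rate.
Rate on top 1: 0.9946. caterpillars: 1.65 > 0.9946 → include.
Rate on top 2: 1.411. small beetles: 1.06 < 1.411 → exclude; stop.
Optimal diet: termites, caterpillars — 2 of 4 types.

2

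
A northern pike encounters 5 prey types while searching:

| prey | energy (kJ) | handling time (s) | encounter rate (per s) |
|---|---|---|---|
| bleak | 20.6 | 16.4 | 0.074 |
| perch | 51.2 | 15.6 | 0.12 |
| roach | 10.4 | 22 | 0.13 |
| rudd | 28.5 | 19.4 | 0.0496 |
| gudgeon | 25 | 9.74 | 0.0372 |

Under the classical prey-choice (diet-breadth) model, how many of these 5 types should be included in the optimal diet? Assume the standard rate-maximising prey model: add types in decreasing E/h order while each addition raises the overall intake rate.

2

Profitabilities (E/h, kJ/s): perch 3.28, gudgeon 2.57, rudd 1.47, bleak 1.26, roach 0.473. Add prey in this order while the next type's profitability exceeds the intake rate on those already taken.
Rate on top 1: 2.139. gudgeon: 2.57 > 2.139 → include.
Rate on top 2: 2.187. rudd: 1.47 < 2.187 → exclude; stop.
Optimal diet: perch, gudgeon — 2 of 5 types.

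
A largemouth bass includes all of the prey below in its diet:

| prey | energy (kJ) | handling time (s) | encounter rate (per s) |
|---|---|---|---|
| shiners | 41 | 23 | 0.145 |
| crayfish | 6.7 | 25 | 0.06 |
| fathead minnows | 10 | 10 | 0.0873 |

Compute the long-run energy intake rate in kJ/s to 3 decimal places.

1.076 kJ/s

R = Σλ_iE_i / (1 + Σλ_ih_i)
Numerator: 0.145×41 + 0.06×6.7 + 0.0873×10 = 7.22
Denominator: 1 + 0.145×23 + 0.06×25 + 0.0873×10 = 6.708
R = 7.22/6.708 = 1.076 kJ/s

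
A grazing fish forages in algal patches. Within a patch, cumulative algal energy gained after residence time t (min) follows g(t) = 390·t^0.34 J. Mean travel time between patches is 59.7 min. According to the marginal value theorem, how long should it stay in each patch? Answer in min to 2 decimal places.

Optimal t* satisfies g'(t*) = g(t*)/(T + t*).
g'(t) = 0.34·390·t^-0.66. Setting 0.34·390·t^-0.66 = 390·t^0.34/(59.7+t) gives 0.34(59.7+t) = t, so 0.66·t = 0.34×59.7.
t* = 0.34×59.7/0.66 = 30.75 min.

30.75 min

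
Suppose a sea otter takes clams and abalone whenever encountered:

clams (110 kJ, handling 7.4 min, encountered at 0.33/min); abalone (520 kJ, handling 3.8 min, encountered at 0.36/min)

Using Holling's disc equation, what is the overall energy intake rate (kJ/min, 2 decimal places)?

R = (0.33×110 + 0.36×520) / (1 + 0.33×7.4 + 0.36×3.8) = 223.5/4.81 = 46.47 kJ/min.

46.47 kJ/min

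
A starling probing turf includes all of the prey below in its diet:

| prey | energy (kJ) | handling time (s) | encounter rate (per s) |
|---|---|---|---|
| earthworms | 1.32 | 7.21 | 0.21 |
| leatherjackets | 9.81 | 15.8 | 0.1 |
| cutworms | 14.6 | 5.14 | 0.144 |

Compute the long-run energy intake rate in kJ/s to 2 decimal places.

0.70 kJ/s

R = (0.21×1.32 + 0.1×9.81 + 0.144×14.6) / (1 + 0.21×7.21 + 0.1×15.8 + 0.144×5.14) = 3.361/4.834 = 0.6952 kJ/s.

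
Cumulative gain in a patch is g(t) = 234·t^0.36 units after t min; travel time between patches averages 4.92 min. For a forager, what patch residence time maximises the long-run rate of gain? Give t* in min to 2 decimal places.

By the marginal value theorem, leave when the instantaneous gain rate g'(t) equals the habitat-wide average g(t)/(T + t).
g'(t) = 0.36·234·t^-0.64. Setting 0.36·234·t^-0.64 = 234·t^0.36/(4.92+t) gives 0.36(4.92+t) = t, so 0.64·t = 0.36×4.92.
t* = 0.36×4.92/0.64 = 2.767 min.

2.77 min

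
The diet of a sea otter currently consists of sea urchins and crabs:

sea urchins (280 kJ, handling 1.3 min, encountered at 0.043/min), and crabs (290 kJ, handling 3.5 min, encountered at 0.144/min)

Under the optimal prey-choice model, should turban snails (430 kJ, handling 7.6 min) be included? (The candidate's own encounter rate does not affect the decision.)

Intake rate on the current diet: R = (0.043×280 + 0.144×290) / (1 + 0.043×1.3 + 0.144×3.5) = 53.8/1.56 = 34.49 kJ/min.
Profitability of turban snails: 430/7.6 = 56.58 kJ/min.
Since 56.58 > R, including turban snails increases the long-run rate.

Yes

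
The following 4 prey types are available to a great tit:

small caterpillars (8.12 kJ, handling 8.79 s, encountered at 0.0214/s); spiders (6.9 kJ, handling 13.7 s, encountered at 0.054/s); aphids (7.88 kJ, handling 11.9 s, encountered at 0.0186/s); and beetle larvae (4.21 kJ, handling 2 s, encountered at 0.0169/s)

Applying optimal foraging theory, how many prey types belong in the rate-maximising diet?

4

Profitabilities (E/h, kJ/s): beetle larvae 2.1, small caterpillars 0.924, aphids 0.662, spiders 0.504. Add prey in this order while the next type's profitability exceeds the intake rate on those already taken.
Rate on top 1: 0.06882. small caterpillars: 0.924 > 0.06882 → include.
Rate on top 2: 0.2004. aphids: 0.662 > 0.2004 → include.
Rate on top 3: 0.2713. spiders: 0.504 > 0.2713 → include.
Optimal diet: beetle larvae, small caterpillars, aphids, spiders — 4 of 4 types.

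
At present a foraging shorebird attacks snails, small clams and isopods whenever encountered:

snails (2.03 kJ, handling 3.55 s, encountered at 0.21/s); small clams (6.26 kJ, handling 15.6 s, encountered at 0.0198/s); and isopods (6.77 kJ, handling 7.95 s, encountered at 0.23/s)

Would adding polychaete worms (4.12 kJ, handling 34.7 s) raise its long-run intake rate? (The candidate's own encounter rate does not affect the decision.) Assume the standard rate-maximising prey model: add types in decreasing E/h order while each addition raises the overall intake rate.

No

Current rate: (0.21×2.03 + 0.0198×6.26 + 0.23×6.77)/(1 + 0.21×3.55 + 0.0198×15.6 + 0.23×7.95) = 0.5427 kJ/s.
polychaete worms: E/h = 4.12/34.7 = 0.1187 kJ/s.
0.1187 < 0.5427, so adding polychaete worms would lower the average — exclude it.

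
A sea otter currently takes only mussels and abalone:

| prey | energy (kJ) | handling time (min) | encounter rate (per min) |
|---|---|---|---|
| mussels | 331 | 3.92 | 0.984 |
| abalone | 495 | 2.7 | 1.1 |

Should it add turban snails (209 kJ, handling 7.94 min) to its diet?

On mussels and abalone alone, R = ΣλE/(1+Σλh) = 870.2/7.827 = 111.2 kJ/min.
turban snails: E/h = 209/7.94 = 26.32 kJ/min.
Since 26.32 < R, time spent handling turban snails is better spent searching.

No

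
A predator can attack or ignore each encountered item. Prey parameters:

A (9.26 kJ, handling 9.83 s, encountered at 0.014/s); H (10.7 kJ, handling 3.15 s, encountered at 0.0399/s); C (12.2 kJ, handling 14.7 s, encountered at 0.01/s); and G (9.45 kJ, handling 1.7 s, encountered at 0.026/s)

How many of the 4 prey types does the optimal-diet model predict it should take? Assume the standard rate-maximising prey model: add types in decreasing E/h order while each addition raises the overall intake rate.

Rank by E/h (kJ/s): G 5.56, H 3.4, A 0.942, C 0.83. Include each in turn until the next type's E/h falls below the running intake rate.
Rate on top 1: 0.2353. H: 3.4 > 0.2353 → include.
Rate on top 2: 0.575. A: 0.942 > 0.575 → include.
Rate on top 3: 0.6136. C: 0.83 > 0.6136 → include.
Optimal diet: G, H, A, C — 4 of 4 types.

4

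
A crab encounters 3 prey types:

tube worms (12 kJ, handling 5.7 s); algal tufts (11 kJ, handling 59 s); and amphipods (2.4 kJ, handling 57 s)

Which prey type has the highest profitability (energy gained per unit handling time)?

tube worms

Profitability E/h (kJ/s): tube worms = 12/5.7 = 2.11, algal tufts = 11/59 = 0.186, amphipods = 2.4/57 = 0.0421.
Ranked: tube worms > algal tufts > amphipods.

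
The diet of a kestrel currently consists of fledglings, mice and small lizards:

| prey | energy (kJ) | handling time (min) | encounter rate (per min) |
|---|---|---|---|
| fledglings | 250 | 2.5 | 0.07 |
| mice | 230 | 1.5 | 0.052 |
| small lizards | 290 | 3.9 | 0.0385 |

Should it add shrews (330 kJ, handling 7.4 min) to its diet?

Current rate: (0.07×250 + 0.052×230 + 0.0385×290)/(1 + 0.07×2.5 + 0.052×1.5 + 0.0385×3.9) = 28.95 kJ/min.
shrews: E/h = 330/7.4 = 44.59 kJ/min.
Since 44.59 > R, including shrews increases the long-run rate.

Yes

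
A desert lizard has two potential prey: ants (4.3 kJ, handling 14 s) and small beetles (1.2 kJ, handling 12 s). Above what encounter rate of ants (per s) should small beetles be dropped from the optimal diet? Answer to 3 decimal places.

0.034 per s

At the threshold, the rate on ants alone equals the profitability of small beetles: λ·4.3/(1 + λ·14) = 1.2/12 = 0.1.
Rearranging, λ(4.3 − 0.1×14) = 0.1, so λ = 0.1/2.9 = 0.03448 per s.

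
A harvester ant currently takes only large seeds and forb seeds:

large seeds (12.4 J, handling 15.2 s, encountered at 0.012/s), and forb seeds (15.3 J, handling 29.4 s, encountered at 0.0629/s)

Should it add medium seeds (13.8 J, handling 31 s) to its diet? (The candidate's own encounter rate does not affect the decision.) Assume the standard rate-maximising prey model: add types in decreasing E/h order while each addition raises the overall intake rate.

On large seeds and forb seeds alone, R = ΣλE/(1+Σλh) = 1.111/3.032 = 0.3665 J/s.
medium seeds: E/h = 13.8/31 = 0.4452 J/s.
0.4452 > 0.3665, so adding medium seeds raises the average — include it.

Yes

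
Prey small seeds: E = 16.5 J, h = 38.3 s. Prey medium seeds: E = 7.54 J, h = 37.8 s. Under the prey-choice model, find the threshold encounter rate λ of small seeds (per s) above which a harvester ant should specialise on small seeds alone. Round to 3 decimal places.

0.023 per s

Drop medium seeds once their profitability E₂/h₂ falls below the rate achievable on small seeds alone: E₂/h₂ = λE₁/(1 + λh₁).
Solve for λ: λE₁h₂ = E₂(1 + λh₁) → λ(E₁h₂ − E₂h₁) = E₂ → λ = E₂/(E₁h₂ − E₂h₁).
λ = 7.54/(16.5×37.8 − 7.54×38.3) = 7.54/334.9 = 0.02251 per s.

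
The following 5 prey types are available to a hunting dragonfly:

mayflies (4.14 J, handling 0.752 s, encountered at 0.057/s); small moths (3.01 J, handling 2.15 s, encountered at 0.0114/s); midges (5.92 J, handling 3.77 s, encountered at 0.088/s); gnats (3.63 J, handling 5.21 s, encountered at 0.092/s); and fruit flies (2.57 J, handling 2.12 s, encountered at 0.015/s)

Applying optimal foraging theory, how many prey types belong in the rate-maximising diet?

5

Rank by E/h (J/s): mayflies 5.51, midges 1.57, small moths 1.4, fruit flies 1.21, gnats 0.697. Include each in turn until the next type's E/h falls below the running intake rate.
Rate on top 1: 0.2263. midges: 1.57 > 0.2263 → include.
Rate on top 2: 0.5507. small moths: 1.4 > 0.5507 → include.
Rate on top 3: 0.5655. fruit flies: 1.21 > 0.5655 → include.
Rate on top 4: 0.5799. gnats: 0.697 > 0.5799 → include.
Optimal diet: mayflies, midges, small moths, fruit flies, gnats — 5 of 5 types.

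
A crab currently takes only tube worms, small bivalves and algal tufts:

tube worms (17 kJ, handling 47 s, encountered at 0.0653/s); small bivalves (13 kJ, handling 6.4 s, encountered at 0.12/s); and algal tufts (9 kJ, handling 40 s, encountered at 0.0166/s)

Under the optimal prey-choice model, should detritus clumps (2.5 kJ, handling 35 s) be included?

On tube worms, small bivalves and algal tufts alone, R = ΣλE/(1+Σλh) = 2.82/5.501 = 0.5125 kJ/s.
Profitability of detritus clumps: 2.5/35 = 0.07143 kJ/s.
Since 0.07143 < R, time spent handling detritus clumps is better spent searching.

No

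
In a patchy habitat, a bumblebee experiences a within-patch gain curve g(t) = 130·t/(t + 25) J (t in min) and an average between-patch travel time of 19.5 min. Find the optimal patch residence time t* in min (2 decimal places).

22.08 min

Optimal t* satisfies g'(t*) = g(t*)/(T + t*).
g'(t) = 130·25/(t + 25)². Setting 130·25/(t+25)² = 130t/[(t+25)(19.5+t)] gives 25(19.5+t) = t(t+25), so t² = 25×19.5 = 487.5.
t* = √487.5 = 22.08 min.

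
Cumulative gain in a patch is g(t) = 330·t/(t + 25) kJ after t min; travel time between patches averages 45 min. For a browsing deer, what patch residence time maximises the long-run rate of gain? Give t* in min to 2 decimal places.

Optimal t* satisfies g'(t*) = g(t*)/(T + t*).
g'(t) = 330·25/(t + 25)². Setting 330·25/(t+25)² = 330t/[(t+25)(45+t)] gives 25(45+t) = t(t+25), so t² = 25×45 = 1125.
t* = √1125 = 33.54 min.

33.54 min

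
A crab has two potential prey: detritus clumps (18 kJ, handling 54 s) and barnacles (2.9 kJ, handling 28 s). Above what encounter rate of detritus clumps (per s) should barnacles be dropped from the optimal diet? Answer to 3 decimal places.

Drop barnacles once their profitability E₂/h₂ falls below the rate achievable on detritus clumps alone: E₂/h₂ = λE₁/(1 + λh₁).
Solve for λ: λE₁h₂ = E₂(1 + λh₁) → λ(E₁h₂ − E₂h₁) = E₂ → λ = E₂/(E₁h₂ − E₂h₁).
λ = 2.9/(18×28 − 2.9×54) = 2.9/347.4 = 0.008348 per s.

0.008 per s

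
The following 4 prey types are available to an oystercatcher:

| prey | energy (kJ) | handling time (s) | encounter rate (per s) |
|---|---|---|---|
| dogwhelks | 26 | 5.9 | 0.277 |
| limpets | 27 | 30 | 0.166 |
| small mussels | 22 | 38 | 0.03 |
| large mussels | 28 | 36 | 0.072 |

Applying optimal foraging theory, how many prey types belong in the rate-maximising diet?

Rank by E/h (kJ/s): dogwhelks 4.41, limpets 0.9, large mussels 0.778, small mussels 0.579. Include each in turn until the next type's E/h falls below the running intake rate.
Rate on top 1: 2.734. limpets: 0.9 < 2.734 → exclude; stop.
Optimal diet: dogwhelks — 1 of 4 types.

1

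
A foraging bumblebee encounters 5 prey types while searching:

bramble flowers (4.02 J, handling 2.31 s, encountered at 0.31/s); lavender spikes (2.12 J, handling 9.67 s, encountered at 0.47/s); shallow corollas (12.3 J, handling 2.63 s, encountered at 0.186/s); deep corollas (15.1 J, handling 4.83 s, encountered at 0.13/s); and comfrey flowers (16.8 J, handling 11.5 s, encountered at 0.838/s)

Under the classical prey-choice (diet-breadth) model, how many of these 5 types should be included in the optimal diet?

2

Profitabilities (E/h, J/s): shallow corollas 4.68, deep corollas 3.13, bramble flowers 1.74, comfrey flowers 1.46, lavender spikes 0.219. Add prey in this order while the next type's profitability exceeds the intake rate on those already taken.
Rate on top 1: 1.536. deep corollas: 3.13 > 1.536 → include.
Rate on top 2: 2.008. bramble flowers: 1.74 < 2.008 → exclude; stop.
Optimal diet: shallow corollas, deep corollas — 2 of 5 types.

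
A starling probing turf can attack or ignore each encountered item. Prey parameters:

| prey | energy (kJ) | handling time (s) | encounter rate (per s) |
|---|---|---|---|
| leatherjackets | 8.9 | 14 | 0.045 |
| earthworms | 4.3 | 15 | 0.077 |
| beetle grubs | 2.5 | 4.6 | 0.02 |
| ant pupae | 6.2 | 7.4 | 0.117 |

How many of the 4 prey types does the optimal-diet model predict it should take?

E/h in descending order: ant pupae 0.838, leatherjackets 0.636, beetle grubs 0.543, earthworms 0.287 kJ/s. The optimal diet is the largest prefix of this list for which every included type satisfies E_i/h_i > R on the types above it.
Rate on top 1: 0.3888. leatherjackets: 0.636 > 0.3888 → include.
Rate on top 2: 0.4511. beetle grubs: 0.543 > 0.4511 → include.
Rate on top 3: 0.4544. earthworms: 0.287 < 0.4544 → exclude; stop.
Optimal diet: ant pupae, leatherjackets, beetle grubs — 3 of 4 types.

3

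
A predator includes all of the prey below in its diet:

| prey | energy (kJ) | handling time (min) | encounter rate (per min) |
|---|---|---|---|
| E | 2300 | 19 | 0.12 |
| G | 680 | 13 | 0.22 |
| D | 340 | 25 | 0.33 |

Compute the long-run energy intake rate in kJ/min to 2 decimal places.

37.37 kJ/min

R = Σλ_iE_i / (1 + Σλ_ih_i)
Numerator: 0.12×2300 + 0.22×680 + 0.33×340 = 537.8
Denominator: 1 + 0.12×19 + 0.22×13 + 0.33×25 = 14.39
R = 537.8/14.39 = 37.37 kJ/min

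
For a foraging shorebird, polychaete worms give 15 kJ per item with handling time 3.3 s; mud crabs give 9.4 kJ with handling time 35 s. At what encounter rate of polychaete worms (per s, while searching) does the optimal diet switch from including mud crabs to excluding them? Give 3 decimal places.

0.019 per s

The zero-one rule: include mud crabs iff E₂/h₂ > λE₁/(1+λh₁). Equality gives the switch point.
λE₁h₂ = E₂ + λE₂h₁ ⇒ λ = E₂/(E₁h₂ − E₂h₁) = 9.4/(525 − 31.02) = 0.01903 per s.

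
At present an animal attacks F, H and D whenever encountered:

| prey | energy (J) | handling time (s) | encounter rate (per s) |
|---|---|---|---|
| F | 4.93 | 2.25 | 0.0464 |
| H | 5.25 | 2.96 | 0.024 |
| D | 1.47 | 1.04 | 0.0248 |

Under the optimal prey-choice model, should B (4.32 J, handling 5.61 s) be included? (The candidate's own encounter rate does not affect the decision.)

Yes

On F, H and D alone, R = ΣλE/(1+Σλh) = 0.3912/1.201 = 0.3257 J/s.
Profitability of B: 4.32/5.61 = 0.7701 J/s.
0.7701 > 0.3257, so adding B raises the average — include it.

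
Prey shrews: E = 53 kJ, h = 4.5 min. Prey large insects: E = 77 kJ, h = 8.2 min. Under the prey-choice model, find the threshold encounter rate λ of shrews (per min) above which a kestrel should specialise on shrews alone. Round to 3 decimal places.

0.874 per min

At the threshold, the rate on shrews alone equals the profitability of large insects: λ·53/(1 + λ·4.5) = 77/8.2 = 9.39.
Rearranging, λ(53 − 9.39×4.5) = 9.39, so λ = 9.39/10.74 = 0.874 per min.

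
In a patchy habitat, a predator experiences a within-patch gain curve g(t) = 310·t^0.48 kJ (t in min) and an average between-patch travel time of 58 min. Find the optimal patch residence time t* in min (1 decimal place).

Optimal t* satisfies g'(t*) = g(t*)/(T + t*).
g'(t) = 0.48·310·t^-0.52. Setting 0.48·310·t^-0.52 = 310·t^0.48/(58+t) gives 0.48(58+t) = t, so 0.52·t = 0.48×58.
t* = 0.48×58/0.52 = 53.54 min.

53.5 min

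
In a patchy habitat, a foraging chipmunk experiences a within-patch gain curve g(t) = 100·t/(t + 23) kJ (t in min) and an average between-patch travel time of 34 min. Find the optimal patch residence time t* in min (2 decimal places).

Maximise g(t)/(T+t): set derivative to zero → g'(t)(T+t) = g(t).
g'(t) = 100·23/(t + 23)². Setting 100·23/(t+23)² = 100t/[(t+23)(34+t)] gives 23(34+t) = t(t+23), so t² = 23×34 = 782.
t* = √782 = 27.96 min.

27.96 min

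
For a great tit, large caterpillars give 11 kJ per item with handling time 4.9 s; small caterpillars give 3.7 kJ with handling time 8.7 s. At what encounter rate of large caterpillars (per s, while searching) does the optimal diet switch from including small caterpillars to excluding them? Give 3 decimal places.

0.048 per s

Drop small caterpillars once their profitability E₂/h₂ falls below the rate achievable on large caterpillars alone: E₂/h₂ = λE₁/(1 + λh₁).
Solve for λ: λE₁h₂ = E₂(1 + λh₁) → λ(E₁h₂ − E₂h₁) = E₂ → λ = E₂/(E₁h₂ − E₂h₁).
λ = 3.7/(11×8.7 − 3.7×4.9) = 3.7/77.57 = 0.0477 per s.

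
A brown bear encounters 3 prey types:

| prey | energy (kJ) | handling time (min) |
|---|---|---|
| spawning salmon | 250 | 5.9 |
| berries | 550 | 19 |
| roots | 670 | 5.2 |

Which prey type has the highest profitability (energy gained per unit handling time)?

Profitability E/h (kJ/min): spawning salmon = 250/5.9 = 42.4, berries = 550/19 = 28.9, roots = 670/5.2 = 129.
Ranked: roots > spawning salmon > berries.

roots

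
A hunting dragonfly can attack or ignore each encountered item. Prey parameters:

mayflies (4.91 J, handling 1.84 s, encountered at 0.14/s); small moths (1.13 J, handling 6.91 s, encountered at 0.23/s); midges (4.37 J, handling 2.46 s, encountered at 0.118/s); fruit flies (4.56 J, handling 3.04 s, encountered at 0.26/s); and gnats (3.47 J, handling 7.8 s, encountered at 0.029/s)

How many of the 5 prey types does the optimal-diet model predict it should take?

Rank by E/h (J/s): mayflies 2.67, midges 1.78, fruit flies 1.5, gnats 0.445, small moths 0.164. Include each in turn until the next type's E/h falls below the running intake rate.
Rate on top 1: 0.5466. midges: 1.78 > 0.5466 → include.
Rate on top 2: 0.7772. fruit flies: 1.5 > 0.7772 → include.
Rate on top 3: 1.022. gnats: 0.445 < 1.022 → exclude; stop.
Optimal diet: mayflies, midges, fruit flies — 3 of 5 types.

3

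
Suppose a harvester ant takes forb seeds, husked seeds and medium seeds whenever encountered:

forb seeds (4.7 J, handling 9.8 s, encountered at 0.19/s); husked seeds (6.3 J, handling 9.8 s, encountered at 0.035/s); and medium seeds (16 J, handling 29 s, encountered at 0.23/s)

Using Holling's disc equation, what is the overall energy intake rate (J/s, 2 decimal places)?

R = Σλ_iE_i / (1 + Σλ_ih_i)
Numerator: 0.19×4.7 + 0.035×6.3 + 0.23×16 = 4.793
Denominator: 1 + 0.19×9.8 + 0.035×9.8 + 0.23×29 = 9.875
R = 4.793/9.875 = 0.4854 J/s

0.49 J/s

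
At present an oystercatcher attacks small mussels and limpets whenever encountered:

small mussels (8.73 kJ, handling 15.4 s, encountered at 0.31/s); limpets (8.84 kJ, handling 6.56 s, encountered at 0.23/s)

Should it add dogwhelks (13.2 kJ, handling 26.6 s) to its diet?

On small mussels and limpets alone, R = ΣλE/(1+Σλh) = 4.739/7.283 = 0.6508 kJ/s.
dogwhelks: E/h = 13.2/26.6 = 0.4962 kJ/s.
Since 0.4962 < R, time spent handling dogwhelks is better spent searching.

No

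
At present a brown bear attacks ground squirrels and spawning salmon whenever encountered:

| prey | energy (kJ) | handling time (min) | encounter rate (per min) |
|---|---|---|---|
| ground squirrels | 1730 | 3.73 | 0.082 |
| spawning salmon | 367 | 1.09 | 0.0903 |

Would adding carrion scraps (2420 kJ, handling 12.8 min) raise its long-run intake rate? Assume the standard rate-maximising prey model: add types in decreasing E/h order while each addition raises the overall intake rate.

On ground squirrels and spawning salmon alone, R = ΣλE/(1+Σλh) = 175/1.404 = 124.6 kJ/min.
carrion scraps: E/h = 2420/12.8 = 189.1 kJ/min.
Since 189.1 > R, including carrion scraps increases the long-run rate.

Yes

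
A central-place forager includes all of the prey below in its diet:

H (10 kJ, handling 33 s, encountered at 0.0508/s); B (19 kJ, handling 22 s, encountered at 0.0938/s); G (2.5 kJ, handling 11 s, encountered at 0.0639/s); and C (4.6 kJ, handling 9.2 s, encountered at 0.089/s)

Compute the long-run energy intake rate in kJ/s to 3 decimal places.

0.457 kJ/s

R = Σλ_iE_i / (1 + Σλ_ih_i)
Numerator: 0.0508×10 + 0.0938×19 + 0.0639×2.5 + 0.089×4.6 = 2.859
Denominator: 1 + 0.0508×33 + 0.0938×22 + 0.0639×11 + 0.089×9.2 = 6.262
R = 2.859/6.262 = 0.4566 kJ/s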